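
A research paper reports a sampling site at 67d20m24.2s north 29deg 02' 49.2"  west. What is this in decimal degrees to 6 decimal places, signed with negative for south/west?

Latitude: 67° + 20/60 + 24.2/3600 = 67 + 0.333333 + 0.006722 = 67.3400556
N ⇒ keep positive
Lon: 29° + 2/60 + 49.2/3600 = 29 + 0.033333 + 0.013667 = 29.0470000
W → negative

67.340056, -29.047000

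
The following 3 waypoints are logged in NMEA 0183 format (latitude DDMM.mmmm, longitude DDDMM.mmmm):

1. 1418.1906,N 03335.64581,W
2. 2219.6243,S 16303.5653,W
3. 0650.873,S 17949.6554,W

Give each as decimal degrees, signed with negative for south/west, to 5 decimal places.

1. 14.30318, -33.59410
2. -22.32707, -163.05942
3. -6.84788, -179.82759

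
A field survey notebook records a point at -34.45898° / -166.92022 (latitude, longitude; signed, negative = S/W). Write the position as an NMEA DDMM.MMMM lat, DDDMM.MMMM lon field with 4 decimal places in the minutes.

Latitude is negative → S; |value| = 34.458980
φ: fractional part 0.458980 → 27.538800 minutes
Longitude is negative → W; |value| = 166.920220
Lon: minutes = (166.920220 − 166) × 60 = 55.213200

3427.5388,S / 16655.2132,W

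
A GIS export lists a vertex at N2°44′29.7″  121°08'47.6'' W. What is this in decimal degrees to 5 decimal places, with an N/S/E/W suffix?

Latitude: 2° + 44/60 + 29.7/3600 = 2 + 0.733333 + 0.008250 = 2.741583
λ: 121° + 8/60 + 47.6/3600 = 121 + 0.133333 + 0.013222 = 121.146556

2.74158° N, 121.14656° W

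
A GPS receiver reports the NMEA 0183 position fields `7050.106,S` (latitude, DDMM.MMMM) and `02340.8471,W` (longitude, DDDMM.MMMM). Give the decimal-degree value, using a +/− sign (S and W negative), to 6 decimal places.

Lat: degrees = first 2 digits = 70, minutes = 50.106; 70 + 50.106/60 = 70.8351000
hemisphere S, so the sign is −
Longitude: split at 3 digits → 023° and 40.8471′; 23 + 40.8471/60 = 23.6807850
W → negative

-70.835100, -23.680785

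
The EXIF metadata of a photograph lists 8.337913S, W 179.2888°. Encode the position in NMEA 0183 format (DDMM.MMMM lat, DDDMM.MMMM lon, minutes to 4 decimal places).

0820.2748,S / 17917.3280,W

Latitude: 8° + 0.337913 × 60 = 8° 20.274780′
λ: fractional part 0.288800 → 17.328000 minutes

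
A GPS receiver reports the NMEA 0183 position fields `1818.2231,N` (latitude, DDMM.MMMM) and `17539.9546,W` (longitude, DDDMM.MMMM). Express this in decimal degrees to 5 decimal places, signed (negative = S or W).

Lat: split at 2 digits → 18° and 18.2231′; 18 + 18.2231/60 = 18.303718
N → positive
Longitude: degrees = first 3 digits = 175, minutes = 39.9546; 175 + 39.9546/60 = 175.665910
W ⇒ negate

18.30372, -175.66591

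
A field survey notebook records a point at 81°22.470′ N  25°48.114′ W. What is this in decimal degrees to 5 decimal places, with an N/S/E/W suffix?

φ: 22.47′ = 0.374500°; total 81.374500
Lon: 25 + 48.114/60 = 25.801900

81.37450° N, 25.80190° W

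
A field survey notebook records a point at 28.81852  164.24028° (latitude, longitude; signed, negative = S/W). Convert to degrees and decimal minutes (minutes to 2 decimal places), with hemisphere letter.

28° 49.11′ N, 164° 14.42′ E

φ: fractional part 0.818520 → 49.1112 minutes
Lon: fractional part 0.240280 → 14.4168 minutes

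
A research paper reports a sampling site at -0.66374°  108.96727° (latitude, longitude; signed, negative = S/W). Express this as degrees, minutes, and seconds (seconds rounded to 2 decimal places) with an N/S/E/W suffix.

0°39′49.46″ S, 108°58′2.17″ E

Latitude is negative → S; |value| = 0.663740
Lat: whole degrees 0; 39.82440′ → 39′ and 49.4640″
Lon: 0.967270 × 60 = 58.03620′ → 58′, remainder × 60 = 2.1720″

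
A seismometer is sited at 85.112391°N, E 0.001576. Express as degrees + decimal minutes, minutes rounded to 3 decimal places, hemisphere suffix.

Lat: 85° + 0.112391 × 60 = 85° 6.74346′
Longitude: minutes = (0.001576 − 0) × 60 = 0.09456

85° 6.743′ N, 0° 0.095′ E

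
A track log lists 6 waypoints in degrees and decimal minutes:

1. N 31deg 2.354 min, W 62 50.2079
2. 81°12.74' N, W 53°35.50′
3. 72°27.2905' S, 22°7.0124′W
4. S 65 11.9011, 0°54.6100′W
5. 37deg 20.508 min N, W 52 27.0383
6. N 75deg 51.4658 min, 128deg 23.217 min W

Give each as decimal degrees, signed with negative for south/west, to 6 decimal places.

Point 1:
  φ: 2.354′ = 0.039233°; total 31.0392333
  N ⇒ keep positive
  λ: 62 + 50.2079/60 = 62.8367983
  hemisphere W, so the sign is −
Point 2:
  φ: 12.74′ = 0.212333°; total 81.2123333
  N ⇒ keep positive
  Lon: 35.5′ = 0.591667°; total 53.5916667
  hemisphere W, so the sign is −
Point 3:
  φ: 27.2905′ = 0.454842°; total 72.4548417
  hemisphere S, so the sign is −
  Lon: 7.0124′ = 0.116873°; total 22.1168733
  W ⇒ negate
Point 4:
  φ: 11.9011′ = 0.198352°; total 65.1983517
  S → negative
  Longitude: 0 + 54.61/60 = 0.9101667
  W → negative
Point 5:
  Lat: 20.508′ = 0.341800°; total 37.3418000
  N ⇒ keep positive
  Longitude: 52 + 27.0383/60 = 52.4506383
  W → negative
Point 6:
  Lat: 75 + 51.4658/60 = 75.8577633
  N ⇒ keep positive
  Lon: 23.217′ = 0.386950°; total 128.3869500
  hemisphere W, so the sign is −

1. 31.039233, -62.836798
2. 81.212333, -53.591667
3. -72.454842, -22.116873
4. -65.198352, -0.910167
5. 37.341800, -52.450638
6. 75.857763, -128.386950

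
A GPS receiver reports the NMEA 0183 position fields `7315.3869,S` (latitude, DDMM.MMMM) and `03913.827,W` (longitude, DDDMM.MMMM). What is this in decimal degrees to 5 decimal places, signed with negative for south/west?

-73.25645, -39.23045

Lat: split at 2 digits → 73° and 15.3869′; 73 + 15.3869/60 = 73.256448
S → negative
λ: split at 3 digits → 039° and 13.827′; 39 + 13.827/60 = 39.230450
hemisphere W, so the sign is −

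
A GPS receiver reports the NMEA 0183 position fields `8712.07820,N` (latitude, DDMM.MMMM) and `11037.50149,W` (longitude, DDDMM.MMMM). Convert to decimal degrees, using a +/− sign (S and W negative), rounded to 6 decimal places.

Lat: degrees = first 2 digits = 87, minutes = 12.0782; 87 + 12.0782/60 = 87.2013033
N ⇒ keep positive
Lon: split at 3 digits → 110° and 37.50149′; 110 + 37.50149/60 = 110.6250248
W → negative

87.201303, -110.625025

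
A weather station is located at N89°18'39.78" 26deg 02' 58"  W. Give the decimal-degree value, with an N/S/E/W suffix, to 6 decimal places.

89.311050° N, 26.049444° W

φ: 89° + 18/60 + 39.78/3600 = 89 + 0.300000 + 0.011050 = 89.3110500
Longitude: 2′ + 58″ = 2.96667′; 26 + 2.96667/60 = 26.0494444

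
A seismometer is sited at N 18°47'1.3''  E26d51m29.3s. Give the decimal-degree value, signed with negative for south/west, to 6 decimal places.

18.783694, 26.858139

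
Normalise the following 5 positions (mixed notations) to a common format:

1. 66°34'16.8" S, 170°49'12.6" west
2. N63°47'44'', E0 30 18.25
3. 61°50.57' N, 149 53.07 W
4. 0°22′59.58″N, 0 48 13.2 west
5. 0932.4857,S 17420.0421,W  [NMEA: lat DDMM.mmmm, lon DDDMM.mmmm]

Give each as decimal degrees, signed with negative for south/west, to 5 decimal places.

Point 1:
  Lat: 66° + 34/60 + 16.8/3600 = 66 + 0.566667 + 0.004667 = 66.571333
  hemisphere S, so the sign is −
  λ: 49′ + 12.6″ = 49.21000′; 170 + 49.21000/60 = 170.820167
  hemisphere W, so the sign is −
Point 2:
  Latitude: 63° + 47/60 + 44/3600 = 63 + 0.783333 + 0.012222 = 63.795556
  N ⇒ keep positive
  λ: 0 + 30/60 + 18.25/3600 = 0.505069
  E → positive
Point 3:
  φ: 61 + 50.57/60 = 61.842833
  N → positive
  λ: 149 + 53.07/60 = 149.884500
  W → negative
Point 4:
  φ: 22′ + 59.58″ = 22.99300′; 0 + 22.99300/60 = 0.383217
  N → positive
  Longitude: 0° + 48/60 + 13.2/3600 = 0 + 0.800000 + 0.003667 = 0.803667
  hemisphere W, so the sign is −
Point 5:
  Lat: split at 2 digits → 09° and 32.4857′; 9 + 32.4857/60 = 9.541428
  S → negative
  Longitude: degrees = first 3 digits = 174, minutes = 20.0421; 174 + 20.0421/60 = 174.334035
  W ⇒ negate

1. -66.57133, -170.82017
2. 63.79556, 0.50507
3. 61.84283, -149.88450
4. 0.38322, -0.80367
5. -9.54143, -174.33404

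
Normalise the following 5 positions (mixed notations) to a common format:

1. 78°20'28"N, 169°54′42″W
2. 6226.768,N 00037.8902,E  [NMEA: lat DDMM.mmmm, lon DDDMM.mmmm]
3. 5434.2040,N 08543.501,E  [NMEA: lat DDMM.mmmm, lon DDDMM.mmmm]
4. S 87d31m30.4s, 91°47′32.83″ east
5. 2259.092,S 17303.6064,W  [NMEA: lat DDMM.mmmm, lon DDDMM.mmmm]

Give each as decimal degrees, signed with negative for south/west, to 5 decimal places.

Point 1:
  Lat: 78 + 20/60 + 28/3600 = 78.341111
  N ⇒ keep positive
  λ: 169° + 54/60 + 42/3600 = 169 + 0.900000 + 0.011667 = 169.911667
  hemisphere W, so the sign is −
Point 2:
  Lat: degrees = first 2 digits = 62, minutes = 26.768; 62 + 26.768/60 = 62.446133
  N ⇒ keep positive
  Longitude: degrees = first 3 digits = 0, minutes = 37.8902; 0 + 37.8902/60 = 0.631503
  E ⇒ keep positive
Point 3:
  Latitude: degrees = first 2 digits = 54, minutes = 34.204; 54 + 34.204/60 = 54.570067
  N ⇒ keep positive
  Longitude: degrees = first 3 digits = 85, minutes = 43.501; 85 + 43.501/60 = 85.725017
  E → positive
Point 4:
  Lat: 31′ + 30.4″ = 31.50667′; 87 + 31.50667/60 = 87.525111
  hemisphere S, so the sign is −
  Longitude: 47′ + 32.83″ = 47.54717′; 91 + 47.54717/60 = 91.792453
  E ⇒ keep positive
Point 5:
  φ: degrees = first 2 digits = 22, minutes = 59.092; 22 + 59.092/60 = 22.984867
  S ⇒ negate
  λ: split at 3 digits → 173° and 3.6064′; 173 + 3.6064/60 = 173.060107
  hemisphere W, so the sign is −

1. 78.34111, -169.91167
2. 62.44613, 0.63150
3. 54.57007, 85.72502
4. -87.52511, 91.79245
5. -22.98487, -173.06011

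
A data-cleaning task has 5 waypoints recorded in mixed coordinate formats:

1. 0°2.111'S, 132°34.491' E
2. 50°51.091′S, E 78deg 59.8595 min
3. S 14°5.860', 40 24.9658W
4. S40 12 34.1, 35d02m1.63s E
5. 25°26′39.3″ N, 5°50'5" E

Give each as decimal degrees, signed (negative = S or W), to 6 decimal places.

Point 1:
  φ: 2.111′ = 0.035183°; total 0.0351833
  hemisphere S, so the sign is −
  Lon: 34.491′ = 0.574850°; total 132.5748500
  E ⇒ keep positive
Point 2:
  Latitude: 50 + 51.091/60 = 50.8515167
  hemisphere S, so the sign is −
  λ: 78 + 59.8595/60 = 78.9976583
  E → positive
Point 3:
  Latitude: 14 + 5.86/60 = 14.0976667
  hemisphere S, so the sign is −
  Lon: 40 + 24.9658/60 = 40.4160967
  hemisphere W, so the sign is −
Point 4:
  Lat: 40° + 12/60 + 34.1/3600 = 40 + 0.200000 + 0.009472 = 40.2094722
  S ⇒ negate
  Longitude: 2′ + 1.63″ = 2.02717′; 35 + 2.02717/60 = 35.0337861
  E ⇒ keep positive
Point 5:
  φ: 25 + 26/60 + 39.3/3600 = 25.4442500
  N → positive
  λ: 5° + 50/60 + 5/3600 = 5 + 0.833333 + 0.001389 = 5.8347222
  E ⇒ keep positive

1. -0.035183, 132.574850
2. -50.851517, 78.997658
3. -14.097667, -40.416097
4. -40.209472, 35.033786
5. 25.444250, 5.834722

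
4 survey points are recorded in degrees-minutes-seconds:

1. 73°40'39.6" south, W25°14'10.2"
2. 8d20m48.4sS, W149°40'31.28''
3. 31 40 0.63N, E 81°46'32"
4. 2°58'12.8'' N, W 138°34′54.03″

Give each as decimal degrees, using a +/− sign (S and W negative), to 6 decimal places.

1. -73.677667, -25.236167
2. -8.346778, -149.675356
3. 31.666842, 81.775556
4. 2.970222, -138.581675

Point 1:
  Lat: 73° + 40/60 + 39.6/3600 = 73 + 0.666667 + 0.011000 = 73.6776667
  hemisphere S, so the sign is −
  Lon: 25° + 14/60 + 10.2/3600 = 25 + 0.233333 + 0.002833 = 25.2361667
  hemisphere W, so the sign is −
Point 2:
  Latitude: 8 + 20/60 + 48.4/3600 = 8.3467778
  S → negative
  Longitude: 40′ + 31.28″ = 40.52133′; 149 + 40.52133/60 = 149.6753556
  hemisphere W, so the sign is −
Point 3:
  Lat: 31 + 40/60 + 0.63/3600 = 31.6668417
  N → positive
  λ: 46′ + 32″ = 46.53333′; 81 + 46.53333/60 = 81.7755556
  E → positive
Point 4:
  φ: 2 + 58/60 + 12.8/3600 = 2.9702222
  N ⇒ keep positive
  Lon: 138° + 34/60 + 54.03/3600 = 138 + 0.566667 + 0.015008 = 138.5816750
  W → negative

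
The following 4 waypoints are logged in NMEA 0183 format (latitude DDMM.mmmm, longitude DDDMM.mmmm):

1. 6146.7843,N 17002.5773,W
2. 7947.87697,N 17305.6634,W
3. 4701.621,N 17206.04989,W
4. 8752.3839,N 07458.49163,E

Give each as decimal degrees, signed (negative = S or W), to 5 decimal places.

Point 1:
  Lat: split at 2 digits → 61° and 46.7843′; 61 + 46.7843/60 = 61.779738
  N ⇒ keep positive
  Longitude: degrees = first 3 digits = 170, minutes = 2.5773; 170 + 2.5773/60 = 170.042955
  W → negative
Point 2:
  Lat: split at 2 digits → 79° and 47.87697′; 79 + 47.87697/60 = 79.797950
  N ⇒ keep positive
  Lon: split at 3 digits → 173° and 5.6634′; 173 + 5.6634/60 = 173.094390
  hemisphere W, so the sign is −
Point 3:
  Latitude: degrees = first 2 digits = 47, minutes = 1.621; 47 + 1.621/60 = 47.027017
  N → positive
  Longitude: split at 3 digits → 172° and 6.04989′; 172 + 6.04989/60 = 172.100832
  W ⇒ negate
Point 4:
  Lat: degrees = first 2 digits = 87, minutes = 52.3839; 87 + 52.3839/60 = 87.873065
  N → positive
  Longitude: degrees = first 3 digits = 74, minutes = 58.49163; 74 + 58.49163/60 = 74.974861
  E ⇒ keep positive

1. 61.77974, -170.04296
2. 79.79795, -173.09439
3. 47.02702, -172.10083
4. 87.87307, 74.97486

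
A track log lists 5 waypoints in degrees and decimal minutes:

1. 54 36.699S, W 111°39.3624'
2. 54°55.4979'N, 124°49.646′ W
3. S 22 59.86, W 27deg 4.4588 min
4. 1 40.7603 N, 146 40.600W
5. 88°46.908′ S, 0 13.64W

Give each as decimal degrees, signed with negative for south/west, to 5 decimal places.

1. -54.61165, -111.65604
2. 54.92497, -124.82743
3. -22.99767, -27.07431
4. 1.67934, -146.67667
5. -88.78180, -0.22733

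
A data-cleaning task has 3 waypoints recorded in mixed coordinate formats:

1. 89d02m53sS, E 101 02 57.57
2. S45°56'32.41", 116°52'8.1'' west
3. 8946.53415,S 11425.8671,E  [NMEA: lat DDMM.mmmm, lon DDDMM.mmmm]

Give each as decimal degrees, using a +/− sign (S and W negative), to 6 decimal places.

Point 1:
  Lat: 89 + 2/60 + 53/3600 = 89.0480556
  S → negative
  Longitude: 2′ + 57.57″ = 2.95950′; 101 + 2.95950/60 = 101.0493250
  E → positive
Point 2:
  Latitude: 56′ + 32.41″ = 56.54017′; 45 + 56.54017/60 = 45.9423361
  hemisphere S, so the sign is −
  Lon: 52′ + 8.1″ = 52.13500′; 116 + 52.13500/60 = 116.8689167
  W ⇒ negate
Point 3:
  φ: degrees = first 2 digits = 89, minutes = 46.53415; 89 + 46.53415/60 = 89.7755692
  hemisphere S, so the sign is −
  Longitude: split at 3 digits → 114° and 25.8671′; 114 + 25.8671/60 = 114.4311183
  E ⇒ keep positive

1. -89.048056, 101.049325
2. -45.942336, -116.868917
3. -89.775569, 114.431118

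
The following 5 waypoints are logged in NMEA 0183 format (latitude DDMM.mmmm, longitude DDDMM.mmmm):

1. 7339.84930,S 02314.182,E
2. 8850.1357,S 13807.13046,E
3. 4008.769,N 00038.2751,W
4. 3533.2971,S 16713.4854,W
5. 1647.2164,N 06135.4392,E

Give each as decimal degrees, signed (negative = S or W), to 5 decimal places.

1. -73.66416, 23.23637
2. -88.83560, 138.11884
3. 40.14615, -0.63792
4. -35.55495, -167.22476
5. 16.78694, 61.59065

Point 1:
  φ: split at 2 digits → 73° and 39.8493′; 73 + 39.8493/60 = 73.664155
  hemisphere S, so the sign is −
  Longitude: split at 3 digits → 023° and 14.182′; 23 + 14.182/60 = 23.236367
  E → positive
Point 2:
  Latitude: split at 2 digits → 88° and 50.1357′; 88 + 50.1357/60 = 88.835595
  hemisphere S, so the sign is −
  λ: degrees = first 3 digits = 138, minutes = 7.13046; 138 + 7.13046/60 = 138.118841
  E ⇒ keep positive
Point 3:
  Latitude: degrees = first 2 digits = 40, minutes = 8.769; 40 + 8.769/60 = 40.146150
  N → positive
  Lon: split at 3 digits → 000° and 38.2751′; 0 + 38.2751/60 = 0.637918
  hemisphere W, so the sign is −
Point 4:
  Latitude: split at 2 digits → 35° and 33.2971′; 35 + 33.2971/60 = 35.554952
  S → negative
  Longitude: split at 3 digits → 167° and 13.4854′; 167 + 13.4854/60 = 167.224757
  W → negative
Point 5:
  φ: split at 2 digits → 16° and 47.2164′; 16 + 47.2164/60 = 16.786940
  N ⇒ keep positive
  Lon: split at 3 digits → 061° and 35.4392′; 61 + 35.4392/60 = 61.590653
  E → positive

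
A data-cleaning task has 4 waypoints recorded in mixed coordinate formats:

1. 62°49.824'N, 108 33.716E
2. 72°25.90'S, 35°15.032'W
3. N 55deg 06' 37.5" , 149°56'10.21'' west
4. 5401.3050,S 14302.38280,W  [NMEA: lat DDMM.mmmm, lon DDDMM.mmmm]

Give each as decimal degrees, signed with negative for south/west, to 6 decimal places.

Point 1:
  Latitude: 62 + 49.824/60 = 62.8304000
  N ⇒ keep positive
  Longitude: 33.716′ = 0.561933°; total 108.5619333
  E ⇒ keep positive
Point 2:
  φ: 25.9′ = 0.431667°; total 72.4316667
  hemisphere S, so the sign is −
  Longitude: 15.032′ = 0.250533°; total 35.2505333
  W ⇒ negate
Point 3:
  Lat: 6′ + 37.5″ = 6.62500′; 55 + 6.62500/60 = 55.1104167
  N → positive
  λ: 149 + 56/60 + 10.21/3600 = 149.9361694
  W → negative
Point 4:
  Lat: degrees = first 2 digits = 54, minutes = 1.305; 54 + 1.305/60 = 54.0217500
  S ⇒ negate
  Longitude: split at 3 digits → 143° and 2.3828′; 143 + 2.3828/60 = 143.0397133
  W ⇒ negate

1. 62.830400, 108.561933
2. -72.431667, -35.250533
3. 55.110417, -149.936169
4. -54.021750, -143.039713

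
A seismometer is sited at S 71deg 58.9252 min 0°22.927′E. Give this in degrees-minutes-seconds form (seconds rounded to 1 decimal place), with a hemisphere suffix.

Lat: fractional minutes 0.92520 × 60 = 55.512″
Lon: fractional minutes 0.92700 × 60 = 55.620″

71°58′55.5″ S, 0°22′55.6″ E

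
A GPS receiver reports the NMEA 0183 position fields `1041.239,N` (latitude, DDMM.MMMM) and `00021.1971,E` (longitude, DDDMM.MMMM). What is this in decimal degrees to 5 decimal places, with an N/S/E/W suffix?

10.68732° N, 0.35329° E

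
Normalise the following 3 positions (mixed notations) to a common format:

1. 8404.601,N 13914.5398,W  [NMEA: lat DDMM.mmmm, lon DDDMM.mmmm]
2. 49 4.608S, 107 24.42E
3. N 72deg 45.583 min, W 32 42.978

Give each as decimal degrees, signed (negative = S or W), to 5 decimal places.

1. 84.07668, -139.24233
2. -49.07680, 107.40700
3. 72.75972, -32.71630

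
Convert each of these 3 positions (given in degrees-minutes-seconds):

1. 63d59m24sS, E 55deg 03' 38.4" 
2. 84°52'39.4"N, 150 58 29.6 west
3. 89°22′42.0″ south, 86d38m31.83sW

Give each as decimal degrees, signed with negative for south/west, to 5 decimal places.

Point 1:
  φ: 63 + 59/60 + 24/3600 = 63.990000
  hemisphere S, so the sign is −
  λ: 3′ + 38.4″ = 3.64000′; 55 + 3.64000/60 = 55.060667
  E → positive
Point 2:
  φ: 84 + 52/60 + 39.4/3600 = 84.877611
  N ⇒ keep positive
  Lon: 150° + 58/60 + 29.6/3600 = 150 + 0.966667 + 0.008222 = 150.974889
  W ⇒ negate
Point 3:
  Lat: 89° + 22/60 + 42/3600 = 89 + 0.366667 + 0.011667 = 89.378333
  S ⇒ negate
  Lon: 86° + 38/60 + 31.83/3600 = 86 + 0.633333 + 0.008842 = 86.642175
  W ⇒ negate

1. -63.99000, 55.06067
2. 84.87761, -150.97489
3. -89.37833, -86.64218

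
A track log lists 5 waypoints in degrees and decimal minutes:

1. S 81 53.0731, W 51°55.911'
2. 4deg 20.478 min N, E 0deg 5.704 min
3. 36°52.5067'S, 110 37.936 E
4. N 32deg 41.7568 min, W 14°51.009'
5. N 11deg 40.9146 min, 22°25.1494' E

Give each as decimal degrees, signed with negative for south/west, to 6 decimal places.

1. -81.884552, -51.931850
2. 4.341300, 0.095067
3. -36.875112, 110.632267
4. 32.695947, -14.850150
5. 11.681910, 22.419157

Point 1:
  Latitude: 53.0731′ = 0.884552°; total 81.8845517
  S → negative
  Lon: 55.911′ = 0.931850°; total 51.9318500
  hemisphere W, so the sign is −
Point 2:
  Latitude: 4 + 20.478/60 = 4.3413000
  N → positive
  Longitude: 0 + 5.704/60 = 0.0950667
  E ⇒ keep positive
Point 3:
  Latitude: 52.5067′ = 0.875112°; total 36.8751117
  S ⇒ negate
  Lon: 37.936′ = 0.632267°; total 110.6322667
  E ⇒ keep positive
Point 4:
  Lat: 32 + 41.7568/60 = 32.6959467
  N → positive
  Lon: 14 + 51.009/60 = 14.8501500
  hemisphere W, so the sign is −
Point 5:
  Lat: 40.9146′ = 0.681910°; total 11.6819100
  N → positive
  Longitude: 25.1494′ = 0.419157°; total 22.4191567
  E ⇒ keep positive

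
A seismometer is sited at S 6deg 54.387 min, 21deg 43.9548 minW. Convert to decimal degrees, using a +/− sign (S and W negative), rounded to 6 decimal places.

-6.906450, -21.732580

φ: 54.387′ = 0.906450°; total 6.9064500
S → negative
λ: 43.9548′ = 0.732580°; total 21.7325800
W → negative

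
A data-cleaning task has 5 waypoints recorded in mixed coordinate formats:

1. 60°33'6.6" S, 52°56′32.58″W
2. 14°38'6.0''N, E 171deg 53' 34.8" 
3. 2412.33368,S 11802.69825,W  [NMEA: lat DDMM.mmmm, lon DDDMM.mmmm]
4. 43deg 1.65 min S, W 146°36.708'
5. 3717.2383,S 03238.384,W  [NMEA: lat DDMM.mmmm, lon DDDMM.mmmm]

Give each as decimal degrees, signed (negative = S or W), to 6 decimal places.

Point 1:
  φ: 60° + 33/60 + 6.6/3600 = 60 + 0.550000 + 0.001833 = 60.5518333
  hemisphere S, so the sign is −
  Lon: 52 + 56/60 + 32.58/3600 = 52.9423833
  W → negative
Point 2:
  φ: 14 + 38/60 + 6/3600 = 14.6350000
  N → positive
  Lon: 171 + 53/60 + 34.8/3600 = 171.8930000
  E ⇒ keep positive
Point 3:
  φ: degrees = first 2 digits = 24, minutes = 12.33368; 24 + 12.33368/60 = 24.2055613
  S → negative
  Lon: split at 3 digits → 118° and 2.69825′; 118 + 2.69825/60 = 118.0449708
  W → negative
Point 4:
  Latitude: 1.65′ = 0.027500°; total 43.0275000
  S → negative
  Lon: 36.708′ = 0.611800°; total 146.6118000
  hemisphere W, so the sign is −
Point 5:
  φ: split at 2 digits → 37° and 17.2383′; 37 + 17.2383/60 = 37.2873050
  S → negative
  Longitude: split at 3 digits → 032° and 38.384′; 32 + 38.384/60 = 32.6397333
  W → negative

1. -60.551833, -52.942383
2. 14.635000, 171.893000
3. -24.205561, -118.044971
4. -43.027500, -146.611800
5. -37.287305, -32.639733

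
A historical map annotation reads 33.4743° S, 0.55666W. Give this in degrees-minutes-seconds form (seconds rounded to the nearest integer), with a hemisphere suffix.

Latitude: 0.474300 × 60 = 28.45800′ → 28′, remainder × 60 = 27.48″
Lon: whole degrees 0; 33.39960′ → 33′ and 23.98″

33°28′27″ S, 0°33′24″ W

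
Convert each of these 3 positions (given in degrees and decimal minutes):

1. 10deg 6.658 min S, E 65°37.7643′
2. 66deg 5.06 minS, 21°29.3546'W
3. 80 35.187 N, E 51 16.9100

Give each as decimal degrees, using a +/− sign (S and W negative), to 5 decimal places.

1. -10.11097, 65.62941
2. -66.08433, -21.48924
3. 80.58645, 51.28183

Point 1:
  φ: 10 + 6.658/60 = 10.110967
  S ⇒ negate
  Longitude: 37.7643′ = 0.629405°; total 65.629405
  E → positive
Point 2:
  Lat: 66 + 5.06/60 = 66.084333
  hemisphere S, so the sign is −
  Lon: 21 + 29.3546/60 = 21.489243
  hemisphere W, so the sign is −
Point 3:
  Lat: 35.187′ = 0.586450°; total 80.586450
  N → positive
  Longitude: 16.91′ = 0.281833°; total 51.281833
  E → positive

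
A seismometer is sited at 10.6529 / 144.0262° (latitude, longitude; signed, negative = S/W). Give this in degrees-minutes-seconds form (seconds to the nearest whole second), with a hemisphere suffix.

Latitude: 0.652900° → 39.17400′; 0.17400 × 60 = 10.44″
Longitude: whole degrees 144; 1.57200′ → 1′ and 34.32″

10°39′10″ N, 144°01′34″ E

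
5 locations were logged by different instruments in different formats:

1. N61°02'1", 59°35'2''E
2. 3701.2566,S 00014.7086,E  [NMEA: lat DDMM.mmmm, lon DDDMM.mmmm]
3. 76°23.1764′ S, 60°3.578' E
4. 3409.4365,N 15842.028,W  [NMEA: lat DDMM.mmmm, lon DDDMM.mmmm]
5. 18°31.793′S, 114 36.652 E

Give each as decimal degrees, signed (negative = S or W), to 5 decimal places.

1. 61.03361, 59.58389
2. -37.02094, 0.24514
3. -76.38627, 60.05963
4. 34.15728, -158.70047
5. -18.52988, 114.61087

Point 1:
  Latitude: 61° + 2/60 + 1/3600 = 61 + 0.033333 + 0.000278 = 61.033611
  N → positive
  Lon: 35′ + 2″ = 35.03333′; 59 + 35.03333/60 = 59.583889
  E ⇒ keep positive
Point 2:
  Lat: split at 2 digits → 37° and 1.2566′; 37 + 1.2566/60 = 37.020943
  S ⇒ negate
  Longitude: degrees = first 3 digits = 0, minutes = 14.7086; 0 + 14.7086/60 = 0.245143
  E ⇒ keep positive
Point 3:
  φ: 23.1764′ = 0.386273°; total 76.386273
  S ⇒ negate
  Longitude: 60 + 3.578/60 = 60.059633
  E → positive
Point 4:
  φ: split at 2 digits → 34° and 9.4365′; 34 + 9.4365/60 = 34.157275
  N → positive
  Lon: split at 3 digits → 158° and 42.028′; 158 + 42.028/60 = 158.700467
  W ⇒ negate
Point 5:
  Lat: 18 + 31.793/60 = 18.529883
  S → negative
  Longitude: 114 + 36.652/60 = 114.610867
  E ⇒ keep positive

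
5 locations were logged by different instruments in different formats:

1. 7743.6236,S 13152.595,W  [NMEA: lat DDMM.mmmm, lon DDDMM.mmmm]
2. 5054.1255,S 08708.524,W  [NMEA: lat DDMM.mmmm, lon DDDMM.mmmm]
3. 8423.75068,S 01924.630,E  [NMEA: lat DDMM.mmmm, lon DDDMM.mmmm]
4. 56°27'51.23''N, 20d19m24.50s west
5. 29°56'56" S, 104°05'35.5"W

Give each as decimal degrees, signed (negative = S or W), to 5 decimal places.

1. -77.72706, -131.87658
2. -50.90209, -87.14207
3. -84.39584, 19.41050
4. 56.46423, -20.32347
5. -29.94889, -104.09319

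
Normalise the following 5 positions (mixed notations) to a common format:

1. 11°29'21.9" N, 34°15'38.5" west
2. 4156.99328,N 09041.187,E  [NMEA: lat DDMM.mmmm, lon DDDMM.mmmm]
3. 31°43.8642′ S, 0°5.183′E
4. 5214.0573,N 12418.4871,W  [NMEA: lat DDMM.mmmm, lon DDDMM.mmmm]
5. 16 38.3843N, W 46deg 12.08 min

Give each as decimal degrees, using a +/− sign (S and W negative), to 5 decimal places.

Point 1:
  φ: 11 + 29/60 + 21.9/3600 = 11.489417
  N ⇒ keep positive
  Lon: 15′ + 38.5″ = 15.64167′; 34 + 15.64167/60 = 34.260694
  W → negative
Point 2:
  φ: degrees = first 2 digits = 41, minutes = 56.99328; 41 + 56.99328/60 = 41.949888
  N ⇒ keep positive
  Lon: degrees = first 3 digits = 90, minutes = 41.187; 90 + 41.187/60 = 90.686450
  E → positive
Point 3:
  φ: 43.8642′ = 0.731070°; total 31.731070
  hemisphere S, so the sign is −
  Longitude: 0 + 5.183/60 = 0.086383
  E ⇒ keep positive
Point 4:
  Latitude: split at 2 digits → 52° and 14.0573′; 52 + 14.0573/60 = 52.234288
  N → positive
  Longitude: split at 3 digits → 124° and 18.4871′; 124 + 18.4871/60 = 124.308118
  W → negative
Point 5:
  φ: 38.3843′ = 0.639738°; total 16.639738
  N ⇒ keep positive
  λ: 46 + 12.08/60 = 46.201333
  W → negative

1. 11.48942, -34.26069
2. 41.94989, 90.68645
3. -31.73107, 0.08638
4. 52.23429, -124.30812
5. 16.63974, -46.20133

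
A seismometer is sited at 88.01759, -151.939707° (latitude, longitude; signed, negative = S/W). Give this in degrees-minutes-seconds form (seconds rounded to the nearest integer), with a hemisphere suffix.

Lat: whole degrees 88; 1.05540′ → 1′ and 3.32″
Longitude is negative → W; |value| = 151.939707
Longitude: whole degrees 151; 56.38242′ → 56′ and 22.95″

88°01′3″ N, 151°56′23″ W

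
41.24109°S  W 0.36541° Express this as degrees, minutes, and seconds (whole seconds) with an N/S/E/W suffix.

41°14′28″ S, 0°21′55″ W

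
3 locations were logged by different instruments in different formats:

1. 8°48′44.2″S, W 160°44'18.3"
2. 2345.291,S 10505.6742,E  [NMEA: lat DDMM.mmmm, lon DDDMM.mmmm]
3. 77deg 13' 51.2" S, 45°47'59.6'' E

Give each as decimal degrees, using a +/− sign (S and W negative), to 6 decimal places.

Point 1:
  φ: 8° + 48/60 + 44.2/3600 = 8 + 0.800000 + 0.012278 = 8.8122778
  S → negative
  Lon: 160° + 44/60 + 18.3/3600 = 160 + 0.733333 + 0.005083 = 160.7384167
  W → negative
Point 2:
  Lat: degrees = first 2 digits = 23, minutes = 45.291; 23 + 45.291/60 = 23.7548500
  S ⇒ negate
  Longitude: split at 3 digits → 105° and 5.6742′; 105 + 5.6742/60 = 105.0945700
  E → positive
Point 3:
  Lat: 13′ + 51.2″ = 13.85333′; 77 + 13.85333/60 = 77.2308889
  hemisphere S, so the sign is −
  Lon: 45° + 47/60 + 59.6/3600 = 45 + 0.783333 + 0.016556 = 45.7998889
  E ⇒ keep positive

1. -8.812278, -160.738417
2. -23.754850, 105.094570
3. -77.230889, 45.799889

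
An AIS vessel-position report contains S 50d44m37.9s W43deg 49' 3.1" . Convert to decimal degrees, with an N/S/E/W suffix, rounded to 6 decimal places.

φ: 50° + 44/60 + 37.9/3600 = 50 + 0.733333 + 0.010528 = 50.7438611
Longitude: 43 + 49/60 + 3.1/3600 = 43.8175278

50.743861° S, 43.817528° W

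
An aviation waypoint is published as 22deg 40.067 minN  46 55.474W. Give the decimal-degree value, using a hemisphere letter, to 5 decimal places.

22.66778° N, 46.92457° W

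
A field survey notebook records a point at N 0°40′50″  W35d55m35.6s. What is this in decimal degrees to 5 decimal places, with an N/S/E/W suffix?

φ: 0 + 40/60 + 50/3600 = 0.680556
λ: 55′ + 35.6″ = 55.59333′; 35 + 55.59333/60 = 35.926556

0.68056° N, 35.92656° W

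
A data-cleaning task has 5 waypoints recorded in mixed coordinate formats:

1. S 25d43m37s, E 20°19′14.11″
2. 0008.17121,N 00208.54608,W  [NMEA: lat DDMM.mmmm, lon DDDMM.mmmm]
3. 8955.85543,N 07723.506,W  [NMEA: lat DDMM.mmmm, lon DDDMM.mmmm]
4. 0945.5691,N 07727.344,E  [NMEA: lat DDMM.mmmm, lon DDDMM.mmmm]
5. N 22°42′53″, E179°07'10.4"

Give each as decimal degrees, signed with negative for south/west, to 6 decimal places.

Point 1:
  Latitude: 25 + 43/60 + 37/3600 = 25.7269444
  S ⇒ negate
  λ: 20° + 19/60 + 14.11/3600 = 20 + 0.316667 + 0.003919 = 20.3205861
  E → positive
Point 2:
  φ: split at 2 digits → 00° and 8.17121′; 0 + 8.17121/60 = 0.1361868
  N → positive
  Lon: degrees = first 3 digits = 2, minutes = 8.54608; 2 + 8.54608/60 = 2.1424347
  W ⇒ negate
Point 3:
  Latitude: split at 2 digits → 89° and 55.85543′; 89 + 55.85543/60 = 89.9309238
  N → positive
  Longitude: degrees = first 3 digits = 77, minutes = 23.506; 77 + 23.506/60 = 77.3917667
  W ⇒ negate
Point 4:
  Latitude: degrees = first 2 digits = 9, minutes = 45.5691; 9 + 45.5691/60 = 9.7594850
  N → positive
  λ: degrees = first 3 digits = 77, minutes = 27.344; 77 + 27.344/60 = 77.4557333
  E → positive
Point 5:
  φ: 22 + 42/60 + 53/3600 = 22.7147222
  N ⇒ keep positive
  Longitude: 7′ + 10.4″ = 7.17333′; 179 + 7.17333/60 = 179.1195556
  E ⇒ keep positive

1. -25.726944, 20.320586
2. 0.136187, -2.142435
3. 89.930924, -77.391767
4. 9.759485, 77.455733
5. 22.714722, 179.119556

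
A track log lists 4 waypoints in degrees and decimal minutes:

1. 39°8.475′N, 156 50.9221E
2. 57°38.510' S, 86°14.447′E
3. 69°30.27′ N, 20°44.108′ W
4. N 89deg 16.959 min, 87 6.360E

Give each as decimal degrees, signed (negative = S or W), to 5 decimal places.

1. 39.14125, 156.84870
2. -57.64183, 86.24078
3. 69.50450, -20.73513
4. 89.28265, 87.10600

Point 1:
  Lat: 39 + 8.475/60 = 39.141250
  N ⇒ keep positive
  λ: 156 + 50.9221/60 = 156.848702
  E ⇒ keep positive
Point 2:
  Latitude: 38.51′ = 0.641833°; total 57.641833
  S ⇒ negate
  Lon: 14.447′ = 0.240783°; total 86.240783
  E → positive
Point 3:
  Latitude: 30.27′ = 0.504500°; total 69.504500
  N → positive
  Lon: 44.108′ = 0.735133°; total 20.735133
  W ⇒ negate
Point 4:
  Latitude: 89 + 16.959/60 = 89.282650
  N → positive
  λ: 6.36′ = 0.106000°; total 87.106000
  E → positive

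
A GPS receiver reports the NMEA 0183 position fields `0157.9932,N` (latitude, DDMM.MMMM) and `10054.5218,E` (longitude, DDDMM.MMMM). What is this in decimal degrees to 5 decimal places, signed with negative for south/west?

1.96655, 100.90870

Lat: split at 2 digits → 01° and 57.9932′; 1 + 57.9932/60 = 1.966553
N → positive
Longitude: split at 3 digits → 100° and 54.5218′; 100 + 54.5218/60 = 100.908697
E ⇒ keep positive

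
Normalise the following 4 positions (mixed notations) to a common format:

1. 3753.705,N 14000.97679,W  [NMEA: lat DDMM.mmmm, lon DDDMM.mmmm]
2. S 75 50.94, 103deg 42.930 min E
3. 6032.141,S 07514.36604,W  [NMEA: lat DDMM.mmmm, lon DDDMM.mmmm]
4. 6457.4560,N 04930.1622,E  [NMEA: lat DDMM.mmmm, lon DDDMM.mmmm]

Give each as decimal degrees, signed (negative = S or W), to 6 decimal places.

1. 37.895083, -140.016280
2. -75.849000, 103.715500
3. -60.535683, -75.239434
4. 64.957600, 49.502703

Point 1:
  φ: degrees = first 2 digits = 37, minutes = 53.705; 37 + 53.705/60 = 37.8950833
  N ⇒ keep positive
  λ: split at 3 digits → 140° and 0.97679′; 140 + 0.97679/60 = 140.0162798
  W → negative
Point 2:
  Latitude: 75 + 50.94/60 = 75.8490000
  hemisphere S, so the sign is −
  λ: 42.93′ = 0.715500°; total 103.7155000
  E → positive
Point 3:
  φ: split at 2 digits → 60° and 32.141′; 60 + 32.141/60 = 60.5356833
  S → negative
  Longitude: degrees = first 3 digits = 75, minutes = 14.36604; 75 + 14.36604/60 = 75.2394340
  W ⇒ negate
Point 4:
  Lat: split at 2 digits → 64° and 57.456′; 64 + 57.456/60 = 64.9576000
  N ⇒ keep positive
  Lon: split at 3 digits → 049° and 30.1622′; 49 + 30.1622/60 = 49.5027033
  E → positive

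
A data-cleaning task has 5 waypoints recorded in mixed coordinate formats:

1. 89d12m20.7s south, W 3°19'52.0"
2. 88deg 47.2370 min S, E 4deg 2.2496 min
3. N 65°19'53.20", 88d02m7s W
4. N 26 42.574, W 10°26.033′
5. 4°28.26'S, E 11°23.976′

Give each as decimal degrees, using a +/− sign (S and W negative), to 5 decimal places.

1. -89.20575, -3.33111
2. -88.78728, 4.03749
3. 65.33144, -88.03528
4. 26.70957, -10.43388
5. -4.47100, 11.39960

Point 1:
  φ: 89 + 12/60 + 20.7/3600 = 89.205750
  hemisphere S, so the sign is −
  λ: 3° + 19/60 + 52/3600 = 3 + 0.316667 + 0.014444 = 3.331111
  hemisphere W, so the sign is −
Point 2:
  φ: 47.237′ = 0.787283°; total 88.787283
  S → negative
  λ: 2.2496′ = 0.037493°; total 4.037493
  E → positive
Point 3:
  Lat: 65 + 19/60 + 53.2/3600 = 65.331444
  N ⇒ keep positive
  λ: 2′ + 7″ = 2.11667′; 88 + 2.11667/60 = 88.035278
  W ⇒ negate
Point 4:
  Lat: 42.574′ = 0.709567°; total 26.709567
  N → positive
  Longitude: 10 + 26.033/60 = 10.433883
  hemisphere W, so the sign is −
Point 5:
  Lat: 4 + 28.26/60 = 4.471000
  hemisphere S, so the sign is −
  λ: 23.976′ = 0.399600°; total 11.399600
  E ⇒ keep positive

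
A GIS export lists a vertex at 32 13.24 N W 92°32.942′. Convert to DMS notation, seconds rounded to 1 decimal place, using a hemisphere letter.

32°13′14.4″ N, 92°32′56.5″ W

φ: fractional minutes 0.24000 × 60 = 14.400″
Lon: 32.94200′ → 32′ and 0.94200 × 60 = 56.520″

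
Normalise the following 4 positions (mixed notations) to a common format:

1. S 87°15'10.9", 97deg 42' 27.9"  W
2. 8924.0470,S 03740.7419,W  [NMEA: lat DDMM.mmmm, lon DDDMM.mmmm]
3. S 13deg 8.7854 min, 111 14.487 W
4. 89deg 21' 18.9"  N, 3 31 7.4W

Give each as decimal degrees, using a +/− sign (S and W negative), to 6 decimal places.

Point 1:
  Latitude: 87° + 15/60 + 10.9/3600 = 87 + 0.250000 + 0.003028 = 87.2530278
  S ⇒ negate
  λ: 97° + 42/60 + 27.9/3600 = 97 + 0.700000 + 0.007750 = 97.7077500
  hemisphere W, so the sign is −
Point 2:
  Latitude: split at 2 digits → 89° and 24.047′; 89 + 24.047/60 = 89.4007833
  S ⇒ negate
  λ: degrees = first 3 digits = 37, minutes = 40.7419; 37 + 40.7419/60 = 37.6790317
  W → negative
Point 3:
  Latitude: 8.7854′ = 0.146423°; total 13.1464233
  S → negative
  Longitude: 14.487′ = 0.241450°; total 111.2414500
  W ⇒ negate
Point 4:
  φ: 89 + 21/60 + 18.9/3600 = 89.3552500
  N → positive
  Longitude: 3 + 31/60 + 7.4/3600 = 3.5187222
  W → negative

1. -87.253028, -97.707750
2. -89.400783, -37.679032
3. -13.146423, -111.241450
4. 89.355250, -3.518722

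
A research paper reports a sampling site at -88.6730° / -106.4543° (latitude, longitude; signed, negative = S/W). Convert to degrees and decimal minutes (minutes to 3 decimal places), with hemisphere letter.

Latitude is negative → S; |value| = 88.673000
φ: minutes = (88.673000 − 88) × 60 = 40.38000
Longitude is negative → W; |value| = 106.454300
Lon: fractional part 0.454300 → 27.25800 minutes

88° 40.380′ S, 106° 27.258′ W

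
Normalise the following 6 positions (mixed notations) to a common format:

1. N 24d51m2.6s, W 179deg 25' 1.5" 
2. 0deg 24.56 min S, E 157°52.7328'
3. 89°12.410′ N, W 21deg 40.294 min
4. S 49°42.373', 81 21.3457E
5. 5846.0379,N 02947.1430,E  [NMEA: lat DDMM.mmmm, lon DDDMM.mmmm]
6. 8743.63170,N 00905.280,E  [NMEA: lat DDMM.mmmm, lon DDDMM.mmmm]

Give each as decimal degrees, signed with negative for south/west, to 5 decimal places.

1. 24.85072, -179.41708
2. -0.40933, 157.87888
3. 89.20683, -21.67157
4. -49.70622, 81.35576
5. 58.76730, 29.78572
6. 87.72720, 9.08800

Point 1:
  φ: 51′ + 2.6″ = 51.04333′; 24 + 51.04333/60 = 24.850722
  N → positive
  Longitude: 25′ + 1.5″ = 25.02500′; 179 + 25.02500/60 = 179.417083
  W → negative
Point 2:
  φ: 0 + 24.56/60 = 0.409333
  S ⇒ negate
  Longitude: 52.7328′ = 0.878880°; total 157.878880
  E → positive
Point 3:
  φ: 12.41′ = 0.206833°; total 89.206833
  N → positive
  Longitude: 40.294′ = 0.671567°; total 21.671567
  W → negative
Point 4:
  φ: 49 + 42.373/60 = 49.706217
  S ⇒ negate
  λ: 81 + 21.3457/60 = 81.355762
  E ⇒ keep positive
Point 5:
  Latitude: split at 2 digits → 58° and 46.0379′; 58 + 46.0379/60 = 58.767298
  N → positive
  Longitude: split at 3 digits → 029° and 47.143′; 29 + 47.143/60 = 29.785717
  E ⇒ keep positive
Point 6:
  Lat: degrees = first 2 digits = 87, minutes = 43.6317; 87 + 43.6317/60 = 87.727195
  N ⇒ keep positive
  Longitude: split at 3 digits → 009° and 5.28′; 9 + 5.28/60 = 9.088000
  E ⇒ keep positive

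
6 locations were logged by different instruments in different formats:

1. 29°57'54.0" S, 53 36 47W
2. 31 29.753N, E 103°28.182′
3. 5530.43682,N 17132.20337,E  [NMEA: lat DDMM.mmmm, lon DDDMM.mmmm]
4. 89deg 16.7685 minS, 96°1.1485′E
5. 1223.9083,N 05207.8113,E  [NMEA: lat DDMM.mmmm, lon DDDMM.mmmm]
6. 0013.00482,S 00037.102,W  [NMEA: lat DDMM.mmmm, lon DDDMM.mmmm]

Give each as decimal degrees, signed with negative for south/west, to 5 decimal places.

Point 1:
  φ: 29 + 57/60 + 54/3600 = 29.965000
  hemisphere S, so the sign is −
  Lon: 53° + 36/60 + 47/3600 = 53 + 0.600000 + 0.013056 = 53.613056
  W ⇒ negate
Point 2:
  Latitude: 31 + 29.753/60 = 31.495883
  N ⇒ keep positive
  λ: 103 + 28.182/60 = 103.469700
  E ⇒ keep positive
Point 3:
  Latitude: split at 2 digits → 55° and 30.43682′; 55 + 30.43682/60 = 55.507280
  N → positive
  λ: split at 3 digits → 171° and 32.20337′; 171 + 32.20337/60 = 171.536723
  E → positive
Point 4:
  Lat: 89 + 16.7685/60 = 89.279475
  S → negative
  Lon: 1.1485′ = 0.019142°; total 96.019142
  E → positive
Point 5:
  Lat: degrees = first 2 digits = 12, minutes = 23.9083; 12 + 23.9083/60 = 12.398472
  N → positive
  Longitude: split at 3 digits → 052° and 7.8113′; 52 + 7.8113/60 = 52.130188
  E → positive
Point 6:
  Latitude: degrees = first 2 digits = 0, minutes = 13.00482; 0 + 13.00482/60 = 0.216747
  hemisphere S, so the sign is −
  Longitude: degrees = first 3 digits = 0, minutes = 37.102; 0 + 37.102/60 = 0.618367
  W ⇒ negate

1. -29.96500, -53.61306
2. 31.49588, 103.46970
3. 55.50728, 171.53672
4. -89.27948, 96.01914
5. 12.39847, 52.13019
6. -0.21675, -0.61837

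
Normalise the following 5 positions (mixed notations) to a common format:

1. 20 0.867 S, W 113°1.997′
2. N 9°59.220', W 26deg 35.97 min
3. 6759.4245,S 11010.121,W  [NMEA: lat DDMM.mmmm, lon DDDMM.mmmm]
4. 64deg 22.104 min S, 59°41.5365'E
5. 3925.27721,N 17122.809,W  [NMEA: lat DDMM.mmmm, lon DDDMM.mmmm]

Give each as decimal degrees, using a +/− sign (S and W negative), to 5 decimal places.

Point 1:
  Latitude: 0.867′ = 0.014450°; total 20.014450
  hemisphere S, so the sign is −
  Lon: 113 + 1.997/60 = 113.033283
  W → negative
Point 2:
  Latitude: 59.22′ = 0.987000°; total 9.987000
  N ⇒ keep positive
  Longitude: 26 + 35.97/60 = 26.599500
  hemisphere W, so the sign is −
Point 3:
  Lat: degrees = first 2 digits = 67, minutes = 59.4245; 67 + 59.4245/60 = 67.990408
  hemisphere S, so the sign is −
  Longitude: degrees = first 3 digits = 110, minutes = 10.121; 110 + 10.121/60 = 110.168683
  W → negative
Point 4:
  Latitude: 64 + 22.104/60 = 64.368400
  S → negative
  Longitude: 41.5365′ = 0.692275°; total 59.692275
  E → positive
Point 5:
  Latitude: degrees = first 2 digits = 39, minutes = 25.27721; 39 + 25.27721/60 = 39.421287
  N ⇒ keep positive
  Longitude: split at 3 digits → 171° and 22.809′; 171 + 22.809/60 = 171.380150
  hemisphere W, so the sign is −

1. -20.01445, -113.03328
2. 9.98700, -26.59950
3. -67.99041, -110.16868
4. -64.36840, 59.69228
5. 39.42129, -171.38015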